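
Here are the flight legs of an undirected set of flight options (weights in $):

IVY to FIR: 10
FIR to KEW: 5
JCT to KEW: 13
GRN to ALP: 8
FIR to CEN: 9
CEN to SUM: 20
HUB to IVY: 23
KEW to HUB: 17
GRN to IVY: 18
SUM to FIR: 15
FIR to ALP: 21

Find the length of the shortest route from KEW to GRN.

$33

Compare a few routes:
KEW - FIR - IVY - GRN: 5+10+18 = 33
KEW - FIR - ALP - GRN: 5+21+8 = 34
Cheapest is KEW - FIR - IVY - GRN at $33.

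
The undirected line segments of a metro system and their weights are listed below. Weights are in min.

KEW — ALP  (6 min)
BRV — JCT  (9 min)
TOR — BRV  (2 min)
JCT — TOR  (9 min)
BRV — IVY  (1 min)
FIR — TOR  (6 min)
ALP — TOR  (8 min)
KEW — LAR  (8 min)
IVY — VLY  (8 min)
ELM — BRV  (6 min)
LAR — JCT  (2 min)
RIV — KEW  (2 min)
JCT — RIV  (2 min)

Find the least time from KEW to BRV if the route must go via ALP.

Shortest KEW→ALP: KEW–ALP = 6
Shortest ALP→BRV: ALP–TOR–BRV = 10
Total via ALP: 6 + 10 = 16 min.

16 min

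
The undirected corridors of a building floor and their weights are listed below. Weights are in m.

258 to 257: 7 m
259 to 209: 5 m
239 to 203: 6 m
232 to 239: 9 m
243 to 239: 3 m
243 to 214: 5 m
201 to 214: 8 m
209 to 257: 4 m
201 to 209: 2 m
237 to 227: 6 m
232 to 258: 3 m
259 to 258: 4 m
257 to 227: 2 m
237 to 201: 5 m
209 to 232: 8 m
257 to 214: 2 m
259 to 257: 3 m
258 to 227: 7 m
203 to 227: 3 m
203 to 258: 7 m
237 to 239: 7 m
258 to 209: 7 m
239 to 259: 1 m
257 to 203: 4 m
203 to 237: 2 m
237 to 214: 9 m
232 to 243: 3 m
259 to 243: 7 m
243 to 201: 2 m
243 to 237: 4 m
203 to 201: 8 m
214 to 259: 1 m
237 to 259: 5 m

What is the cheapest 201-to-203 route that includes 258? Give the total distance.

15 m

Shortest 201→258: 201 → 243 → 232 → 258 = 8
Shortest 258→203: 258 → 203 = 7
Total via 258: 8 + 7 = 15 m.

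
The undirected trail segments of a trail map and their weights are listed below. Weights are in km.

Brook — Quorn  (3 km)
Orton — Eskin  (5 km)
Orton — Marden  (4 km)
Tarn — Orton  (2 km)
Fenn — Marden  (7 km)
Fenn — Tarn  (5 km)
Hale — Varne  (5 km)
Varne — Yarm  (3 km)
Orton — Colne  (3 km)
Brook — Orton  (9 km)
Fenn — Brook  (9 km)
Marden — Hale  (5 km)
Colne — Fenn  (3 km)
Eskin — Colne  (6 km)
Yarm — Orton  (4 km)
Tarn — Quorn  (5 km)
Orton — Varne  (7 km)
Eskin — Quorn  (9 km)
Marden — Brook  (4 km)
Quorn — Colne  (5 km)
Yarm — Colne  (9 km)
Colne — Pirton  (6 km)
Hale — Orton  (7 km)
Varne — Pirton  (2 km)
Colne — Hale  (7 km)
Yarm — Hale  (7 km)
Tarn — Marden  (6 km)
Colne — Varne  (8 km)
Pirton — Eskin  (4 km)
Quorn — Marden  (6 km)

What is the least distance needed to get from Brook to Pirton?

14 km

Settle nodes by increasing distance from Brook:
Brook: 0
Quorn: 3  (via Brook)
Marden: 4  (via Brook)
Colne: 8  (via Quorn)
Orton: 8  (via Marden)
Tarn: 8  (via Quorn)
Hale: 9  (via Marden)
Fenn: 9  (via Brook)
Eskin: 12  (via Quorn)
Yarm: 12  (via Orton)
Pirton: 14  (via Colne)
Shortest route: Brook → Quorn → Colne → Pirton = 14 km.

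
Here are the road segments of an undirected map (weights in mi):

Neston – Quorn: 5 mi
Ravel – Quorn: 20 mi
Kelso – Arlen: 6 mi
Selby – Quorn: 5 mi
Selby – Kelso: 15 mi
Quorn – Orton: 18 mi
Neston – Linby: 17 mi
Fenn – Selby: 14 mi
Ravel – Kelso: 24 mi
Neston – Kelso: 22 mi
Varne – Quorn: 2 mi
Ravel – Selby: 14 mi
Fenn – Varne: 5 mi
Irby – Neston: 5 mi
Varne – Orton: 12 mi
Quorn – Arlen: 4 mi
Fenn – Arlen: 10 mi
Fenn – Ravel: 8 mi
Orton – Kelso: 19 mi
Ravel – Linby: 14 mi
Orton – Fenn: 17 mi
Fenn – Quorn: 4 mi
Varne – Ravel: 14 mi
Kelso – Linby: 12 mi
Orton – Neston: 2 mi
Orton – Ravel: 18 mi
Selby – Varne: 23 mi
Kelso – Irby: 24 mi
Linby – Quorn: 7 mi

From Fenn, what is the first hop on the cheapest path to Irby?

Compare a few routes:
Fenn–Varne–Orton–Neston–Irby: 5+12+2+5 = 24
Fenn–Quorn–Neston–Irby: 4+5+5 = 14
Fenn–Varne–Quorn–Neston–Irby: 5+2+5+5 = 17
The minimum is 14 mi via Fenn–Quorn–Neston–Irby.
So from Fenn the first move is to Quorn.

Quorn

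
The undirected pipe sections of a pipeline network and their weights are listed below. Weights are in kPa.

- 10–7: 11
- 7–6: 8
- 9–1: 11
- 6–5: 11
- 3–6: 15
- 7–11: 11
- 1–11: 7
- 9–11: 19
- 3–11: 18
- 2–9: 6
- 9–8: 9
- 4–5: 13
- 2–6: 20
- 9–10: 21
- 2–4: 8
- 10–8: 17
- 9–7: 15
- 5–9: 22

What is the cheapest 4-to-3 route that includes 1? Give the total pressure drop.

Best 4 to 1: 4–2–9–1 costing 25
Best 1 to 3: 1–11–3 costing 25
Total via 1: 25 + 25 = 50 kPa.

50 kPa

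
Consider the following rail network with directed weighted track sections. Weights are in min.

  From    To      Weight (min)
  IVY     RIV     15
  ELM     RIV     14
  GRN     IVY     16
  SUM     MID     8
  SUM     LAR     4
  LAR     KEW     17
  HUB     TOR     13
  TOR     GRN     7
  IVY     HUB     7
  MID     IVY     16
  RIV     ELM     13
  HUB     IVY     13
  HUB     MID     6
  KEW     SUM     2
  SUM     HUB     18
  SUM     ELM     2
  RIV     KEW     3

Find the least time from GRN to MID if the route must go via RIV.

Shortest GRN→RIV: GRN → IVY → RIV = 31
Best RIV to MID: RIV → KEW → SUM → MID costing 13
Total via RIV: 31 + 13 = 44 min.

44 min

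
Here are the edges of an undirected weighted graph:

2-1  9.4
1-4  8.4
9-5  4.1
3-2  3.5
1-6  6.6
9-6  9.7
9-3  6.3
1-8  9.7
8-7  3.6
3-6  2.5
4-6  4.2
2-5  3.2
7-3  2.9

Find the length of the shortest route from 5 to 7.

Settle nodes by increasing distance from 5:
5: 0
2: 3.2  (via 5)
9: 4.1  (via 5)
3: 6.7  (via 2)
6: 9.2  (via 3)
7: 9.6  (via 3)
Shortest route: 5 → 2 → 3 → 7 = 9.6.

9.6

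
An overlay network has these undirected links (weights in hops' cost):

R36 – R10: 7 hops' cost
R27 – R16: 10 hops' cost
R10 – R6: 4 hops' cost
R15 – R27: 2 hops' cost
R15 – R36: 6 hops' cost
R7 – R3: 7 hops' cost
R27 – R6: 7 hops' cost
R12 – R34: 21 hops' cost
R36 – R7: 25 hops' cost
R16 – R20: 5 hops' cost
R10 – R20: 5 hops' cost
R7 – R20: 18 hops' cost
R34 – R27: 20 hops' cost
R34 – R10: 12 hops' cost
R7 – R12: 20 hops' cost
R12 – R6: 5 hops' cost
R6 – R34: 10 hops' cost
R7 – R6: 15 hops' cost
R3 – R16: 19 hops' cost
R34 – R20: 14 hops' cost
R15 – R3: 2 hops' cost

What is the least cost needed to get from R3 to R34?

Candidate routes:
R3–R15–R27–R6–R34: 2+2+7+10 = 21
R3–R15–R27–R34: 2+2+20 = 24
Cheapest is R3–R15–R27–R6–R34 at 21 hops' cost.

21 hops' cost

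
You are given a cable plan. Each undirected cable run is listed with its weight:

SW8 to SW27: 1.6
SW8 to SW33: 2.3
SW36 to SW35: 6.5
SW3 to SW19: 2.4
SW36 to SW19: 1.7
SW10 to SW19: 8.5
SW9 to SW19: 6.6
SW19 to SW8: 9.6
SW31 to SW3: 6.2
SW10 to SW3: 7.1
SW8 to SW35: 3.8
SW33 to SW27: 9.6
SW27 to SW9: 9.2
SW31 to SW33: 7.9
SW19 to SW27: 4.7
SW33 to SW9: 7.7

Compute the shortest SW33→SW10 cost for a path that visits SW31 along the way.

21.2

Best SW33 to SW31: SW33–SW31 costing 7.9
Shortest SW31→SW10: SW31–SW3–SW10 = 13.3
Total via SW31: 7.9 + 13.3 = 21.2.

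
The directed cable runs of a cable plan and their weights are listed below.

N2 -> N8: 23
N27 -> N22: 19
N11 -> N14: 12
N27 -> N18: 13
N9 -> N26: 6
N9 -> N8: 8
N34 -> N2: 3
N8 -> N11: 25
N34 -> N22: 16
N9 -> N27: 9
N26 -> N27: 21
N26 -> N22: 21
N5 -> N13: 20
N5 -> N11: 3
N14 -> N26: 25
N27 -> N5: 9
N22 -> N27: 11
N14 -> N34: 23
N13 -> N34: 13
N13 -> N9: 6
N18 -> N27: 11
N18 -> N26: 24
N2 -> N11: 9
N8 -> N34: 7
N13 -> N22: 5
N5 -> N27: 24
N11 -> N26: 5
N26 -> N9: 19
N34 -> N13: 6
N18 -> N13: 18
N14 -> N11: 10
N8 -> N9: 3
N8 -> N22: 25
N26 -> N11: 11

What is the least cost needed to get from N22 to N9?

46

Enumerating some paths:
N22–N27–N5–N13–N9: 11+9+20+6 = 46
N22–N27–N5–N11–N26–N9: 11+9+3+5+19 = 47
Cheapest is N22–N27–N5–N13–N9 at 46.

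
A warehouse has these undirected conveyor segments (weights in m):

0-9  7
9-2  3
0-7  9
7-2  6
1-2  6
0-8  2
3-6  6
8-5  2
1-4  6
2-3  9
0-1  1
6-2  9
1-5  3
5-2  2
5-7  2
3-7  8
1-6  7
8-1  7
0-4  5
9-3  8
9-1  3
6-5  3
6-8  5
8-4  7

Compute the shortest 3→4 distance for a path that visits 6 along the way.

18 m

Shortest 3→6: 3 → 6 = 6
Best 6 to 4: 6 → 8 → 4 costing 12
Total via 6: 6 + 12 = 18 m.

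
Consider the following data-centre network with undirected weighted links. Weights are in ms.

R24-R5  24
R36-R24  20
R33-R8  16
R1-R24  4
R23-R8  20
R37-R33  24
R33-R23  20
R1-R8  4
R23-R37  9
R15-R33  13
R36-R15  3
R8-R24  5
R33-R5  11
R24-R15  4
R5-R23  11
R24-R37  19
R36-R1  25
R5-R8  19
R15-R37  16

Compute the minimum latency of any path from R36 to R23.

Candidate routes:
R36 → R15 → R37 → R23: 3+16+9 = 28
R36 → R15 → R24 → R8 → R23: 3+4+5+20 = 32
R36 → R15 → R24 → R37 → R23: 3+4+19+9 = 35
R36 → R15 → R24 → R1 → R8 → R23: 3+4+4+4+20 = 35
The minimum is 28 ms via R36 → R15 → R37 → R23.

28 ms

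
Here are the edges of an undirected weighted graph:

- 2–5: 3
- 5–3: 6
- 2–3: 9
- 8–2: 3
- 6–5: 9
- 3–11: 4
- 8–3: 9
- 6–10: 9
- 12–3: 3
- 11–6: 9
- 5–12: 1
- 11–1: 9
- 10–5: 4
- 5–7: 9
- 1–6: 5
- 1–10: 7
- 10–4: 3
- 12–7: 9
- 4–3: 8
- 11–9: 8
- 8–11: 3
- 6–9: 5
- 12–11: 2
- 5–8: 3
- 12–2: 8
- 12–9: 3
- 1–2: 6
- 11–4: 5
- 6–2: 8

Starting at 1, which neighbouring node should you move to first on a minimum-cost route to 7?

Compare a few routes:
1 → 11 → 12 → 7: 9+2+9 = 20
1 → 2 → 5 → 7: 6+3+9 = 18
1 → 10 → 5 → 7: 7+4+9 = 20
1 → 2 → 5 → 12 → 7: 6+3+1+9 = 19
Cheapest is 1 → 2 → 5 → 7 at 18.
So from 1 the first move is to 2.

2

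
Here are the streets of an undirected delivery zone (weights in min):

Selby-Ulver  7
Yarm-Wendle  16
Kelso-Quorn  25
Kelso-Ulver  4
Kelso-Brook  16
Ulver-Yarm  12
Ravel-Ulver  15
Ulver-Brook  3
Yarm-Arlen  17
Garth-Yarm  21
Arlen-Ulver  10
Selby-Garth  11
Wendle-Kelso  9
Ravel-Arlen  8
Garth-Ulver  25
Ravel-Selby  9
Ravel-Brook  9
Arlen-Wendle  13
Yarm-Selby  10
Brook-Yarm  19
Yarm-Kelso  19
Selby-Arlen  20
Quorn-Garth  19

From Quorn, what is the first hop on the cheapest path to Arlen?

Kelso

Candidate routes:
Quorn–Garth–Selby–Ulver–Arlen: 19+11+7+10 = 47
Quorn–Garth–Selby–Ravel–Arlen: 19+11+9+8 = 47
Quorn–Kelso–Ulver–Arlen: 25+4+10 = 39
The minimum is 39 min via Quorn–Kelso–Ulver–Arlen.
So from Quorn the first move is to Kelso.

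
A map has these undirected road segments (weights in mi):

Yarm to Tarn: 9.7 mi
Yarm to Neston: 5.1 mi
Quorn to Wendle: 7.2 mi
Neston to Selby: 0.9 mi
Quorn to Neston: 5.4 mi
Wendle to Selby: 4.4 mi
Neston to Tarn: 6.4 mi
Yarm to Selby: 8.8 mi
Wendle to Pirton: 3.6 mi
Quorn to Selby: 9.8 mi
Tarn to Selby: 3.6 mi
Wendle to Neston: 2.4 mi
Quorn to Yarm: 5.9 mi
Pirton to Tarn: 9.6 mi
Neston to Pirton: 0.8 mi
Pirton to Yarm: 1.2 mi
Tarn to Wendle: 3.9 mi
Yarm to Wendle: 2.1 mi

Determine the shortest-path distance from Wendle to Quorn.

Enumerating some paths:
Wendle - Quorn: 7.2 = 7.2
Wendle - Neston - Quorn: 2.4+5.4 = 7.8
The minimum is 7.2 mi via Wendle - Quorn.

7.2 mi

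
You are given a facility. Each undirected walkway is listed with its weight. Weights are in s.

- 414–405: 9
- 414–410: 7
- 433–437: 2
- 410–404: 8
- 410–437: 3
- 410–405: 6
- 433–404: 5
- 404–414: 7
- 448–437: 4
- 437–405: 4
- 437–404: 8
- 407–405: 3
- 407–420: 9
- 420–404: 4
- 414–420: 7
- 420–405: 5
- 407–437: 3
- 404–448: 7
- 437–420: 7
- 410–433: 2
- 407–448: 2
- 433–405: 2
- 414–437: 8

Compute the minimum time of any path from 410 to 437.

Running Dijkstra from 410:
410: 0
433: 2  (via 410)
437: 3  (via 410)
Shortest route: 410 → 437 = 3 s.

3 s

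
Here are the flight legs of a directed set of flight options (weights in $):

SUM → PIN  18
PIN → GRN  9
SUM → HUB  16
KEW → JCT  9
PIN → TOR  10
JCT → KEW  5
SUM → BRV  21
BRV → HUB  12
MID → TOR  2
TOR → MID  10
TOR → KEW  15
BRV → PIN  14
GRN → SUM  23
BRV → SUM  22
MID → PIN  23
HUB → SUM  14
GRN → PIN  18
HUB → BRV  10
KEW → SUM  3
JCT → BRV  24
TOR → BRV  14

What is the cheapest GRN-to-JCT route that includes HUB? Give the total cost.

$97

Best GRN to HUB: GRN → SUM → HUB costing 39
Shortest HUB→JCT: HUB → BRV → PIN → TOR → KEW → JCT = 58
Total via HUB: 39 + 58 = $97.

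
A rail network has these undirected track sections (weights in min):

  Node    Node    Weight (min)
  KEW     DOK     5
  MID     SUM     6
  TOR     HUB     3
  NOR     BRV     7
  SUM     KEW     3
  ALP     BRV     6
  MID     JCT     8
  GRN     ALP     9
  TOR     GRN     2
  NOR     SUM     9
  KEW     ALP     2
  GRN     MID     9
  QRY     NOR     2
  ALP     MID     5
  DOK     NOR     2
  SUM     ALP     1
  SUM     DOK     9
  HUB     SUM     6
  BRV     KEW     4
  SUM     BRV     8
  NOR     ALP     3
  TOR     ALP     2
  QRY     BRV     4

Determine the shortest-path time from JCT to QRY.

18 min

Shortest distances from JCT:
JCT: 0
MID: 8  (via JCT)
ALP: 13  (via MID)
SUM: 14  (via MID)
KEW: 15  (via ALP)
TOR: 15  (via ALP)
NOR: 16  (via ALP)
GRN: 17  (via MID)
QRY: 18  (via NOR)
Shortest route: JCT → MID → ALP → NOR → QRY = 18 min.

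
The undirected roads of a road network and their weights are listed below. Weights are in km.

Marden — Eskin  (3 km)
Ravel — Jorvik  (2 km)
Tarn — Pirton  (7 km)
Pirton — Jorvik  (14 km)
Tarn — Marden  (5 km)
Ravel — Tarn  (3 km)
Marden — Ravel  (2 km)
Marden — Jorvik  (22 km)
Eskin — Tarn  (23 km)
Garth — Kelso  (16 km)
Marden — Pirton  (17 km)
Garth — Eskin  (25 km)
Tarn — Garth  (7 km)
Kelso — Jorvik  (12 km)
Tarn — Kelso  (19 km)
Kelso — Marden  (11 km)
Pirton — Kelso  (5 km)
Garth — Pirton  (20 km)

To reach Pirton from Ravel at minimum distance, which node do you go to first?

Tarn

Enumerating some paths:
Ravel - Jorvik - Pirton: 2+14 = 16
Ravel - Tarn - Pirton: 3+7 = 10
Ravel - Marden - Tarn - Pirton: 2+5+7 = 14
The minimum is 10 km via Ravel - Tarn - Pirton.
So from Ravel the first move is to Tarn.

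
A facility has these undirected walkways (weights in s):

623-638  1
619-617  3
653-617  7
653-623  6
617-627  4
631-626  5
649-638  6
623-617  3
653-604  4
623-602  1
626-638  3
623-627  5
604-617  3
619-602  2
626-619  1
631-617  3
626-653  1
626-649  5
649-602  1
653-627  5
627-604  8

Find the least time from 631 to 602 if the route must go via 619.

Shortest 631→619: 631 → 617 → 619 = 6
Shortest 619→602: 619 → 602 = 2
Total via 619: 6 + 2 = 8 s.

8 s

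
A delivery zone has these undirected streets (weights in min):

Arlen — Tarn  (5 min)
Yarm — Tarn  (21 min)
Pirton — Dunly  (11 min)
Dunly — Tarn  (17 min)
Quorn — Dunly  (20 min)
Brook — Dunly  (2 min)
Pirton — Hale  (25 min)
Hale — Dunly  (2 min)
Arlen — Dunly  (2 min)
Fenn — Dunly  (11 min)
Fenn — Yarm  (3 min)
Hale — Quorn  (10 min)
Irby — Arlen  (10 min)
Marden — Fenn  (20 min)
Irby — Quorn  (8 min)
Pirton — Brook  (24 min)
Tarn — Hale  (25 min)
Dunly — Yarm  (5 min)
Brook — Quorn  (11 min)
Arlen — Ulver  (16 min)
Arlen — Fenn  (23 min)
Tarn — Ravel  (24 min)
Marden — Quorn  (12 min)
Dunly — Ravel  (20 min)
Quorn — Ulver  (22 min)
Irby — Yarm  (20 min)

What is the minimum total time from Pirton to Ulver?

Running Dijkstra from Pirton:
Pirton: 0
Dunly: 11  (via Pirton)
Arlen: 13  (via Dunly)
Brook: 13  (via Dunly)
Hale: 13  (via Dunly)
Yarm: 16  (via Dunly)
Tarn: 18  (via Arlen)
Fenn: 19  (via Yarm)
Quorn: 23  (via Hale)
Irby: 23  (via Arlen)
Ulver: 29  (via Arlen)
Shortest route: Pirton → Dunly → Arlen → Ulver = 29 min.

29 min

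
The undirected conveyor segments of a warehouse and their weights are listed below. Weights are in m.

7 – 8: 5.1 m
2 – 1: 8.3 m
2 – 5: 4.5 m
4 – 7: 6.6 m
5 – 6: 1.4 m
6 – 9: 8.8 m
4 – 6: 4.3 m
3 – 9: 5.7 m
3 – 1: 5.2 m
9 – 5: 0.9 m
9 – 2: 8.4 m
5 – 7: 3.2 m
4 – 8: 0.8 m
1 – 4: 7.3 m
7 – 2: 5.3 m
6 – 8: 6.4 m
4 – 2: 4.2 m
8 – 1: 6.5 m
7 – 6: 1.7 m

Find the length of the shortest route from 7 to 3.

Shortest distances from 7:
7: 0
6: 1.7  (via 7)
5: 3.1  (via 6)
9: 4  (via 5)
8: 5.1  (via 7)
2: 5.3  (via 7)
4: 5.9  (via 8)
3: 9.7  (via 9)
Shortest route: 7 → 6 → 5 → 9 → 3 = 9.7 m.

9.7 m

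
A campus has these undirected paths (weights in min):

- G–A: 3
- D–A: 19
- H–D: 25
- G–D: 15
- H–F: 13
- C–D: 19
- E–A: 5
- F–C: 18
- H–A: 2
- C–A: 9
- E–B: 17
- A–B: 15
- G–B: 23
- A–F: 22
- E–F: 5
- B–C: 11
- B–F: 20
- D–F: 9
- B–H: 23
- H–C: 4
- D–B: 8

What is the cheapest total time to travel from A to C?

6 min

Settle nodes by increasing distance from A:
A: 0
H: 2  (via A)
G: 3  (via A)
E: 5  (via A)
C: 6  (via H)
Shortest route: A → H → C = 6 min.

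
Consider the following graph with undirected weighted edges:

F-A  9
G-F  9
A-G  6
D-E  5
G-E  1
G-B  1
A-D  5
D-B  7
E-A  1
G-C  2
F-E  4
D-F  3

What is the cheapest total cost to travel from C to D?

8

Enumerating some paths:
C–G–E–D: 2+1+5 = 8
C–G–E–F–D: 2+1+4+3 = 10
C–G–E–A–D: 2+1+1+5 = 9
C–G–B–D: 2+1+7 = 10
Cheapest is C–G–E–D at 8.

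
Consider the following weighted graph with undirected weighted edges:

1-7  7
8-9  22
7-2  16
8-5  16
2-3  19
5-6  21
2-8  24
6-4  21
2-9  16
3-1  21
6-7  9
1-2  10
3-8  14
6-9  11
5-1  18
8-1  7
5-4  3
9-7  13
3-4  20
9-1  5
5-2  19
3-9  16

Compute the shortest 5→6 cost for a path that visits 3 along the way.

Shortest 5→3: 5–4–3 = 23
Best 3 to 6: 3–9–6 costing 27
Total via 3: 23 + 27 = 50.

50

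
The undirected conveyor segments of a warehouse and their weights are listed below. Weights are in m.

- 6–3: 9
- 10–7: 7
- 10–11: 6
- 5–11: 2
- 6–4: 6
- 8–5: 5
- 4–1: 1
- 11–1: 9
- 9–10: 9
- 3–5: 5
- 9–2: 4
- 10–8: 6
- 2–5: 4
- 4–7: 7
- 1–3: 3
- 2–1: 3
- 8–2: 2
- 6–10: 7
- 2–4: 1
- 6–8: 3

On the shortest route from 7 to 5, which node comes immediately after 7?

4

Candidate routes:
7 → 10 → 11 → 5: 7+6+2 = 15
7 → 4 → 2 → 5: 7+1+4 = 12
The minimum is 12 m via 7 → 4 → 2 → 5.
So from 7 the first move is to 4.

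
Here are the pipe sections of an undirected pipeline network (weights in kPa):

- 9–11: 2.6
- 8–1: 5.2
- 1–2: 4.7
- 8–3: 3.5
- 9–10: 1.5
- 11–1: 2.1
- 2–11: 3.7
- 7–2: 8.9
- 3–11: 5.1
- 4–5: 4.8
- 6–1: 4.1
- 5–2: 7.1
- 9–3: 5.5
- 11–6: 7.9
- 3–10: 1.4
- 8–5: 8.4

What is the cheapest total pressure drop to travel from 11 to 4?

Settle nodes by increasing distance from 11:
11: 0
1: 2.1  (via 11)
9: 2.6  (via 11)
2: 3.7  (via 11)
10: 4.1  (via 9)
3: 5.1  (via 11)
6: 6.2  (via 1)
8: 7.3  (via 1)
5: 10.8  (via 2)
7: 12.6  (via 2)
4: 15.6  (via 5)
Shortest route: 11 → 2 → 5 → 4 = 15.6 kPa.

15.6 kPa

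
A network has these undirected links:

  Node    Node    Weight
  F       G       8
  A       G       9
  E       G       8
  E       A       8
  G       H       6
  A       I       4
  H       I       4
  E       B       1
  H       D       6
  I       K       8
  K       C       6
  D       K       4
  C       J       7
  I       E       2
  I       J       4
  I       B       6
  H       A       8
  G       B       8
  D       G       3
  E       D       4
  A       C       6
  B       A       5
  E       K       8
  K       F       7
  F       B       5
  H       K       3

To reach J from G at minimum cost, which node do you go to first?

D

Enumerating some paths:
G–D–E–I–J: 3+4+2+4 = 13
G–H–I–J: 6+4+4 = 14
The minimum is 13 via G–D–E–I–J.
So from G the first move is to D.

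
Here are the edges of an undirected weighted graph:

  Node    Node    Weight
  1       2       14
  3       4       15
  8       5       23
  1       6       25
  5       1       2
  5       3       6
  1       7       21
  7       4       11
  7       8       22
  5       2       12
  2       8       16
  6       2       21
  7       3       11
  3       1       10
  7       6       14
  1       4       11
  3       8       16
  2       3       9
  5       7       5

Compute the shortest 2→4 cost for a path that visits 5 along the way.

Best 2 to 5: 2 → 5 costing 12
Best 5 to 4: 5 → 1 → 4 costing 13
Total via 5: 12 + 13 = 25.

25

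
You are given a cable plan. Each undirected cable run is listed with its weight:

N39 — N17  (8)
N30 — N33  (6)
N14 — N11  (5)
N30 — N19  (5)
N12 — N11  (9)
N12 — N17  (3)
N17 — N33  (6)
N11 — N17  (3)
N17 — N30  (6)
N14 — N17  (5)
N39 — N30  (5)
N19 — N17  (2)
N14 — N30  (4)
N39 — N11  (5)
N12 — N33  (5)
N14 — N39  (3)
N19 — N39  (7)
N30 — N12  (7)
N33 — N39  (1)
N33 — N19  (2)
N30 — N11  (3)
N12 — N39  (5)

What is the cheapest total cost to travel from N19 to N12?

5

Candidate routes:
N19–N33–N39–N12: 2+1+5 = 8
N19–N17–N12: 2+3 = 5
N19–N33–N12: 2+5 = 7
N19–N33–N17–N12: 2+6+3 = 11
The minimum is 5 via N19–N17–N12.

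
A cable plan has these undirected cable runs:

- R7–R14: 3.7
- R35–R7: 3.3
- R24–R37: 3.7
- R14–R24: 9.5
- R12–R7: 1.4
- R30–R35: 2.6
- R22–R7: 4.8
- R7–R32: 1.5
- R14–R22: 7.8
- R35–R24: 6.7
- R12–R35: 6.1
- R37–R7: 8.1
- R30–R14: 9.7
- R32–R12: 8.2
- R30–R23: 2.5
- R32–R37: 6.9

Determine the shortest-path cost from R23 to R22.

13.2

Candidate routes:
R23 - R30 - R14 - R22: 2.5+9.7+7.8 = 20
R23 - R30 - R35 - R12 - R7 - R22: 2.5+2.6+6.1+1.4+4.8 = 17.4
R23 - R30 - R35 - R7 - R22: 2.5+2.6+3.3+4.8 = 13.2
R23 - R30 - R35 - R7 - R14 - R22: 2.5+2.6+3.3+3.7+7.8 = 19.9
Cheapest is R23 - R30 - R35 - R7 - R22 at 13.2.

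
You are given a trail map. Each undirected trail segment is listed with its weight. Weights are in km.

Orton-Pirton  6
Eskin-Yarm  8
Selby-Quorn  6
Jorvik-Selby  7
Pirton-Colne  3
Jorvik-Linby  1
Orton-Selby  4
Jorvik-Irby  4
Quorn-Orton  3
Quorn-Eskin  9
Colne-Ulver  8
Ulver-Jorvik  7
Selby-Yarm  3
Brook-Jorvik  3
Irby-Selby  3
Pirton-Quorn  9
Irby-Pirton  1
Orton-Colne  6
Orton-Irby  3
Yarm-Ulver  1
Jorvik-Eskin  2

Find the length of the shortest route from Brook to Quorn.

Running Dijkstra from Brook:
Brook: 0
Jorvik: 3  (via Brook)
Linby: 4  (via Jorvik)
Eskin: 5  (via Jorvik)
Irby: 7  (via Jorvik)
Pirton: 8  (via Irby)
Selby: 10  (via Jorvik)
Ulver: 10  (via Jorvik)
Orton: 10  (via Irby)
Yarm: 11  (via Ulver)
Colne: 11  (via Pirton)
Quorn: 13  (via Orton)
Shortest route: Brook–Jorvik–Irby–Orton–Quorn = 13 km.

13 km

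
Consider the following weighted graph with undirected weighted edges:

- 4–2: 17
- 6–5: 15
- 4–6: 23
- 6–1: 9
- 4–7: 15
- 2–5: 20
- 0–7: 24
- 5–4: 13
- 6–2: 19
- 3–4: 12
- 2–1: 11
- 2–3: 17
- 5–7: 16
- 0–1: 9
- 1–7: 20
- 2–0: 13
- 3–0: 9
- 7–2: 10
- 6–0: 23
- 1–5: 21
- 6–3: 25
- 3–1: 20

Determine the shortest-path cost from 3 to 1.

Compare a few routes:
3 → 2 → 1: 17+11 = 28
3 → 0 → 1: 9+9 = 18
3 → 0 → 2 → 1: 9+13+11 = 33
3 → 1: 20 = 20
Cheapest is 3 → 0 → 1 at 18.

18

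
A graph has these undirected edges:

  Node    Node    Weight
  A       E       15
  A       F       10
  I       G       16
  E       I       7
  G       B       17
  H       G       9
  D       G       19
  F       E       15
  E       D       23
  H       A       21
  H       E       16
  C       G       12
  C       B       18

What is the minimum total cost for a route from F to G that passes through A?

Shortest F→A: F → A = 10
Best A to G: A → H → G costing 30
Total via A: 10 + 30 = 40.

40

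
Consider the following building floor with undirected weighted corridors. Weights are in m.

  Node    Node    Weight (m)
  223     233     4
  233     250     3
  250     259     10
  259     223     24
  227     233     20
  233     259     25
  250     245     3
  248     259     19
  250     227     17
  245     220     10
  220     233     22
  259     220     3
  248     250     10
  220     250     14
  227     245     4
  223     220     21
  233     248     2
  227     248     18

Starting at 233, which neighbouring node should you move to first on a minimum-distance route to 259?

250

Enumerating some paths:
233 - 250 - 220 - 259: 3+14+3 = 20
233 - 250 - 259: 3+10 = 13
233 - 250 - 245 - 220 - 259: 3+3+10+3 = 19
Cheapest is 233 - 250 - 259 at 13 m.
So from 233 the first move is to 250.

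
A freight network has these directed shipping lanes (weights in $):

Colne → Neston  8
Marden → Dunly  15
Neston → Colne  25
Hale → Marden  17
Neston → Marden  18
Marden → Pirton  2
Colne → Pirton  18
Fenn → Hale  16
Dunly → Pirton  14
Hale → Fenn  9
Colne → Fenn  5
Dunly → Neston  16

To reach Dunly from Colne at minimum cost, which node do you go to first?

Compare a few routes:
Colne–Neston–Marden–Dunly: 8+18+15 = 41
Colne–Fenn–Hale–Marden–Dunly: 5+16+17+15 = 53
Cheapest is Colne–Neston–Marden–Dunly at $41.
So from Colne the first move is to Neston.

Neston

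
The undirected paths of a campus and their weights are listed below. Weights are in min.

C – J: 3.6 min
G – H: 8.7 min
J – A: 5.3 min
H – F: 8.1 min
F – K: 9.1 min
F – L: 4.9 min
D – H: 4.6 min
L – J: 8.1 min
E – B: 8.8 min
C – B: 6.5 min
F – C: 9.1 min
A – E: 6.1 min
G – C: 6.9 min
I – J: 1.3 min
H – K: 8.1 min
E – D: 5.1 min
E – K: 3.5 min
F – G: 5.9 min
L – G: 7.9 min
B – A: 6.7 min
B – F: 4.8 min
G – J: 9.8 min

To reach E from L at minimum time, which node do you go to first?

Compare a few routes:
L - F - B - E: 4.9+4.8+8.8 = 18.5
L - F - K - E: 4.9+9.1+3.5 = 17.5
L - J - A - E: 8.1+5.3+6.1 = 19.5
The minimum is 17.5 min via L - F - K - E.
So from L the first move is to F.

F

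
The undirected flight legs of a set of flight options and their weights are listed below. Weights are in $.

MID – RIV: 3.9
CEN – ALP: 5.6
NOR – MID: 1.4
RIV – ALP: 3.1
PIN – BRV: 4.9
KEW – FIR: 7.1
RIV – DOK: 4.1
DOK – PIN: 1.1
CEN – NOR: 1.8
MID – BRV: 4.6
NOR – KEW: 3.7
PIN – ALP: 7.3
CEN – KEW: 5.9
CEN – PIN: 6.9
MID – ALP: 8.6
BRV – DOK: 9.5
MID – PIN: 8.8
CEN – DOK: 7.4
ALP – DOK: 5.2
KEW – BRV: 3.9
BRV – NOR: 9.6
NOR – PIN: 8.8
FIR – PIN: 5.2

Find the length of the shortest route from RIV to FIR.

$10.4

Compare a few routes:
RIV - ALP - PIN - FIR: 3.1+7.3+5.2 = 15.6
RIV - ALP - DOK - PIN - FIR: 3.1+5.2+1.1+5.2 = 14.6
RIV - MID - NOR - KEW - FIR: 3.9+1.4+3.7+7.1 = 16.1
RIV - DOK - PIN - FIR: 4.1+1.1+5.2 = 10.4
Cheapest is RIV - DOK - PIN - FIR at $10.4.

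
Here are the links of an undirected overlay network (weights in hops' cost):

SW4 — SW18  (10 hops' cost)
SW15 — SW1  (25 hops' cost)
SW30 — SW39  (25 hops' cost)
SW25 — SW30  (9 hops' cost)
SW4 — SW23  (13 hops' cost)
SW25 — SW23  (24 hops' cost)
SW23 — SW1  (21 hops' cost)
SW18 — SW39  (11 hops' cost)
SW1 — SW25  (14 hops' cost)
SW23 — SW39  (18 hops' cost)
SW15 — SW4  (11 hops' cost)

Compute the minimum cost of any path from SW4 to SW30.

46 hops' cost

Compare a few routes:
SW4–SW18–SW39–SW30: 10+11+25 = 46
SW4–SW23–SW1–SW25–SW30: 13+21+14+9 = 57
SW4–SW23–SW39–SW30: 13+18+25 = 56
The minimum is 46 hops' cost via SW4–SW18–SW39–SW30.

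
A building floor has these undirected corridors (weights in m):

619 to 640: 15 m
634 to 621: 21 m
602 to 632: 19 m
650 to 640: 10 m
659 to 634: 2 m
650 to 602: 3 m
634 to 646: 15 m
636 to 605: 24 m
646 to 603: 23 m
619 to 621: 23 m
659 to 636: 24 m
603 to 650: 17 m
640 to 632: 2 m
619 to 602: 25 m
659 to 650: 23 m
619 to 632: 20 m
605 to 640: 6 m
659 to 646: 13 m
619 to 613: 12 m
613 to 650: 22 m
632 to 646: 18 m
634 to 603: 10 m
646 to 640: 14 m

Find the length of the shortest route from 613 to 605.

Enumerating some paths:
613 - 619 - 632 - 640 - 605: 12+20+2+6 = 40
613 - 650 - 640 - 605: 22+10+6 = 38
613 - 619 - 640 - 605: 12+15+6 = 33
Cheapest is 613 - 619 - 640 - 605 at 33 m.

33 m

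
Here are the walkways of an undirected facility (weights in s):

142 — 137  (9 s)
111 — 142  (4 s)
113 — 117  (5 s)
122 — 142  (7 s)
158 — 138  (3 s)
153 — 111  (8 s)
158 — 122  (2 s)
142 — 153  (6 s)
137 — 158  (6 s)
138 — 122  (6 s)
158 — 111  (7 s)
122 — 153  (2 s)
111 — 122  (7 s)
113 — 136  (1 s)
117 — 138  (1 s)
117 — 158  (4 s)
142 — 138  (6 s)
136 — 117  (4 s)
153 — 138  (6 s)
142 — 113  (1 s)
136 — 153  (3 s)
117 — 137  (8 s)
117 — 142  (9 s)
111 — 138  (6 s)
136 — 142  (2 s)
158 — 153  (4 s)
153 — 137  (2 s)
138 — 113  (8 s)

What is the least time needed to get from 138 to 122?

5 s

Candidate routes:
138 → 122: 6 = 6
138 → 153 → 122: 6+2 = 8
138 → 117 → 158 → 122: 1+4+2 = 7
138 → 158 → 122: 3+2 = 5
The minimum is 5 s via 138 → 158 → 122.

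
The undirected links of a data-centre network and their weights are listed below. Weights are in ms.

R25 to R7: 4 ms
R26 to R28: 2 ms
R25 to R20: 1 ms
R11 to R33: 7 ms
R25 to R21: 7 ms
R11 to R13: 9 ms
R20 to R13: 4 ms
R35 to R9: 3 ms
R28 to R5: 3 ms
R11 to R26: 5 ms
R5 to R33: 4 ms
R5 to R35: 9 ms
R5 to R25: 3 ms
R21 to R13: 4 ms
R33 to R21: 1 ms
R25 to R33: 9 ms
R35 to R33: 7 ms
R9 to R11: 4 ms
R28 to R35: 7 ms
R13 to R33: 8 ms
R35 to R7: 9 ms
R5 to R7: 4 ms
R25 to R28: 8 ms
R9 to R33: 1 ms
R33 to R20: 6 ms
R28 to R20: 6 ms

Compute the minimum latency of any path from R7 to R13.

Enumerating some paths:
R7 - R5 - R25 - R20 - R13: 4+3+1+4 = 12
R7 - R25 - R20 - R13: 4+1+4 = 9
The minimum is 9 ms via R7 - R25 - R20 - R13.

9 ms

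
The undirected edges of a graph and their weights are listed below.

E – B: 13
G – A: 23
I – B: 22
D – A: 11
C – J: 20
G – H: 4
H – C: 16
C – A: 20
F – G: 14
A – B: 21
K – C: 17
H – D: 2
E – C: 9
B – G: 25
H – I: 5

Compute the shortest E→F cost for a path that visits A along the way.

60

Shortest E→A: E–C–A = 29
Shortest A→F: A–D–H–G–F = 31
Total via A: 29 + 31 = 60.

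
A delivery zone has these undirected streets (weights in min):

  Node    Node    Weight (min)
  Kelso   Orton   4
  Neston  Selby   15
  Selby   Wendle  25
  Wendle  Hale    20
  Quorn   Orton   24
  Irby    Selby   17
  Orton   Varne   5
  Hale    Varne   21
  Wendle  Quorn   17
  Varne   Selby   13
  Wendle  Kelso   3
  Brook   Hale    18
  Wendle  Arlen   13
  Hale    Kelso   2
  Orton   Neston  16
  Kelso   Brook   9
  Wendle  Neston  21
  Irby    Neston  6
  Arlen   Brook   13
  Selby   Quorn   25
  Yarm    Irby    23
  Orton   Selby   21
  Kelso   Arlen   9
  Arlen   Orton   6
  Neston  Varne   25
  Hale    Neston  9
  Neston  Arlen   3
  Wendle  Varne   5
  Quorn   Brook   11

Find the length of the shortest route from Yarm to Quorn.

Shortest distances from Yarm:
Yarm: 0
Irby: 23  (via Yarm)
Neston: 29  (via Irby)
Arlen: 32  (via Neston)
Orton: 38  (via Arlen)
Hale: 38  (via Neston)
Kelso: 40  (via Hale)
Selby: 40  (via Irby)
Varne: 43  (via Orton)
Wendle: 43  (via Kelso)
Brook: 45  (via Arlen)
Quorn: 56  (via Brook)
Shortest route: Yarm–Irby–Neston–Arlen–Brook–Quorn = 56 min.

56 min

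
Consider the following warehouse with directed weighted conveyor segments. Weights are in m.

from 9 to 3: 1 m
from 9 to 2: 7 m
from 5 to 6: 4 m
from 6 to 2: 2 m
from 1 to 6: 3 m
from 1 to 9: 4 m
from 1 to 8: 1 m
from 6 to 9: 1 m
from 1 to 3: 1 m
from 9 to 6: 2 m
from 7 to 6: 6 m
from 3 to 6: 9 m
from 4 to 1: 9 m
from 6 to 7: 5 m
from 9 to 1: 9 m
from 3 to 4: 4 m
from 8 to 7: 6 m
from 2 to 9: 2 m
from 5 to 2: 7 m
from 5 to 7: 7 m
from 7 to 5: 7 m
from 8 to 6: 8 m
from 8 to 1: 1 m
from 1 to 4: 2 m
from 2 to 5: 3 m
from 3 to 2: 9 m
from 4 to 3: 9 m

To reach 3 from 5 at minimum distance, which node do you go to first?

6

Compare a few routes:
5 - 2 - 9 - 3: 7+2+1 = 10
5 - 6 - 2 - 9 - 3: 4+2+2+1 = 9
5 - 6 - 9 - 3: 4+1+1 = 6
The minimum is 6 m via 5 - 6 - 9 - 3.
So from 5 the first move is to 6.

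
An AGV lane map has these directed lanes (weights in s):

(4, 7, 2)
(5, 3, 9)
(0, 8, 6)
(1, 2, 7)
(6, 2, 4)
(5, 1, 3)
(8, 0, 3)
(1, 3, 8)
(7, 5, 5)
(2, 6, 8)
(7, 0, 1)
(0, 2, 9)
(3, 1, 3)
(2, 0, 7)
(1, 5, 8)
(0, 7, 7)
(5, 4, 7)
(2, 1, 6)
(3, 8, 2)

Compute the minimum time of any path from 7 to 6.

Enumerating some paths:
7 - 0 - 2 - 6: 1+9+8 = 18
7 - 5 - 3 - 1 - 2 - 6: 5+9+3+7+8 = 32
7 - 5 - 1 - 2 - 6: 5+3+7+8 = 23
The minimum is 18 s via 7 - 0 - 2 - 6.

18 s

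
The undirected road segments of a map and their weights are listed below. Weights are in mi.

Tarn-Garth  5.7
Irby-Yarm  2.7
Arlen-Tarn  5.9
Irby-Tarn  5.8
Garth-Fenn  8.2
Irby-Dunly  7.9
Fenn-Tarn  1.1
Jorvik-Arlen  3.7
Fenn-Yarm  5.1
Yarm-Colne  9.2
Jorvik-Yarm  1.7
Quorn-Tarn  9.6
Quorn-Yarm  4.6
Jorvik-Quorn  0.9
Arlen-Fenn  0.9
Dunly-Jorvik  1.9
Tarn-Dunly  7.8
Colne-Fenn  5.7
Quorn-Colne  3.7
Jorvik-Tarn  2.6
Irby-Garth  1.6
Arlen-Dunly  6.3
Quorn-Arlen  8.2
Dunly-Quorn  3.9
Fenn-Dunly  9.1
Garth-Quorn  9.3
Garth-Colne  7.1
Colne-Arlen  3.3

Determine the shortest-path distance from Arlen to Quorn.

4.6 mi

Running Dijkstra from Arlen:
Arlen: 0
Fenn: 0.9  (via Arlen)
Tarn: 2  (via Fenn)
Colne: 3.3  (via Arlen)
Jorvik: 3.7  (via Arlen)
Quorn: 4.6  (via Jorvik)
Shortest route: Arlen → Jorvik → Quorn = 4.6 mi.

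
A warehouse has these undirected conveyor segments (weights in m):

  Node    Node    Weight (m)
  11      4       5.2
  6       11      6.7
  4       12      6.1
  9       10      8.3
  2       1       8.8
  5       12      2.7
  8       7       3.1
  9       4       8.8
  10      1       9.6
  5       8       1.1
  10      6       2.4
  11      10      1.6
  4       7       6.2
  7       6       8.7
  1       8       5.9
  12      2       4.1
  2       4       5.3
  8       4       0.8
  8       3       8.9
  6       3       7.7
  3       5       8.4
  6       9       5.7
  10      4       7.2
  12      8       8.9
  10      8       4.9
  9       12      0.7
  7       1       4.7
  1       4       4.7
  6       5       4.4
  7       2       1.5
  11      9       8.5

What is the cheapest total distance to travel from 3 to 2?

Enumerating some paths:
3 - 8 - 7 - 2: 8.9+3.1+1.5 = 13.5
3 - 8 - 4 - 2: 8.9+0.8+5.3 = 15
3 - 5 - 8 - 7 - 2: 8.4+1.1+3.1+1.5 = 14.1
The minimum is 13.5 m via 3 - 8 - 7 - 2.

13.5 m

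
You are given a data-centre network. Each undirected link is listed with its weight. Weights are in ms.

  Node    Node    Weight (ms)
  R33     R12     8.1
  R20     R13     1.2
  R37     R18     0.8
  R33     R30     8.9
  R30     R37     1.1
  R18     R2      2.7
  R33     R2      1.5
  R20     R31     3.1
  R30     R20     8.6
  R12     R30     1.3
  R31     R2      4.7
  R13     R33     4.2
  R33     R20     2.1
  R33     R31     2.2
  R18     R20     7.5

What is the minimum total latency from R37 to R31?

Compare a few routes:
R37 → R18 → R2 → R31: 0.8+2.7+4.7 = 8.2
R37 → R18 → R2 → R33 → R31: 0.8+2.7+1.5+2.2 = 7.2
The minimum is 7.2 ms via R37 → R18 → R2 → R33 → R31.

7.2 ms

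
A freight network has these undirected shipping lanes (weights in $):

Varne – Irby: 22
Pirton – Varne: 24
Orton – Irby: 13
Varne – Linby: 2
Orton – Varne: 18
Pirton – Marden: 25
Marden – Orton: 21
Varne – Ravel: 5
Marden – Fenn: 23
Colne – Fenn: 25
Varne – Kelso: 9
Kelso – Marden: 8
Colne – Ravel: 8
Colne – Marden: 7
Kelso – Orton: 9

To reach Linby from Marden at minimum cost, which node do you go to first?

Kelso

Candidate routes:
Marden–Colne–Ravel–Varne–Linby: 7+8+5+2 = 22
Marden–Kelso–Varne–Linby: 8+9+2 = 19
Cheapest is Marden–Kelso–Varne–Linby at $19.
So from Marden the first move is to Kelso.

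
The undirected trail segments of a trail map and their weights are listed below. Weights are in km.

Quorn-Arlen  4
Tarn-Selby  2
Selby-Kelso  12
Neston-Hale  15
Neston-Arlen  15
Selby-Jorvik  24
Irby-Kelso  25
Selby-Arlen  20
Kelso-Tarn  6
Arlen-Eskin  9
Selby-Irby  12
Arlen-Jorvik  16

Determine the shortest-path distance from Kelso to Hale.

Shortest distances from Kelso:
Kelso: 0
Tarn: 6  (via Kelso)
Selby: 8  (via Tarn)
Irby: 20  (via Selby)
Arlen: 28  (via Selby)
Quorn: 32  (via Arlen)
Jorvik: 32  (via Selby)
Eskin: 37  (via Arlen)
Neston: 43  (via Arlen)
Hale: 58  (via Neston)
Shortest route: Kelso → Tarn → Selby → Arlen → Neston → Hale = 58 km.

58 km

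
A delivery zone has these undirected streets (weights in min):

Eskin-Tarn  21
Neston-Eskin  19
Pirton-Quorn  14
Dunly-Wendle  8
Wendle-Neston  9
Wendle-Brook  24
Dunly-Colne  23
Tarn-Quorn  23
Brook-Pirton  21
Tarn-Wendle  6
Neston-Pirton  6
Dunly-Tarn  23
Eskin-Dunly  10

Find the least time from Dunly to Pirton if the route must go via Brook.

53 min

Shortest Dunly→Brook: Dunly → Wendle → Brook = 32
Best Brook to Pirton: Brook → Pirton costing 21
Total via Brook: 32 + 21 = 53 min.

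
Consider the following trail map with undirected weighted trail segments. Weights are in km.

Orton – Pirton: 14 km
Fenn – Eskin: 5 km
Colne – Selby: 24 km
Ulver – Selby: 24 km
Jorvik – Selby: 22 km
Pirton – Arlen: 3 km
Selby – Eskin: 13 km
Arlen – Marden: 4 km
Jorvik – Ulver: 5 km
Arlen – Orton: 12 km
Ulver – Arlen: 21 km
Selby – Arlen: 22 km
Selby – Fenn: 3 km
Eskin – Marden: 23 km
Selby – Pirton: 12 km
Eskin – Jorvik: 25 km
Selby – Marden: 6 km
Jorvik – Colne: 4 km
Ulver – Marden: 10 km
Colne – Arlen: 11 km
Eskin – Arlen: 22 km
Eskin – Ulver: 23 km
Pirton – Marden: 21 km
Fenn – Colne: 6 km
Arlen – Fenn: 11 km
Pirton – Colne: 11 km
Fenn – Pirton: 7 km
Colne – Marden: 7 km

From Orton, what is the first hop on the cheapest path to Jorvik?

Enumerating some paths:
Orton - Pirton - Colne - Jorvik: 14+11+4 = 29
Orton - Arlen - Colne - Jorvik: 12+11+4 = 27
Orton - Arlen - Pirton - Colne - Jorvik: 12+3+11+4 = 30
The minimum is 27 km via Orton - Arlen - Colne - Jorvik.
So from Orton the first move is to Arlen.

Arlen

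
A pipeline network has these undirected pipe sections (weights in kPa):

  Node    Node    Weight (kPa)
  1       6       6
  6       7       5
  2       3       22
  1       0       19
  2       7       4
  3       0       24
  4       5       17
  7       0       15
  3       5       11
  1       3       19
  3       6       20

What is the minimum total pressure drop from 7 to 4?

Compare a few routes:
7 - 6 - 1 - 3 - 5 - 4: 5+6+19+11+17 = 58
7 - 0 - 3 - 5 - 4: 15+24+11+17 = 67
7 - 2 - 3 - 5 - 4: 4+22+11+17 = 54
7 - 6 - 3 - 5 - 4: 5+20+11+17 = 53
The minimum is 53 kPa via 7 - 6 - 3 - 5 - 4.

53 kPa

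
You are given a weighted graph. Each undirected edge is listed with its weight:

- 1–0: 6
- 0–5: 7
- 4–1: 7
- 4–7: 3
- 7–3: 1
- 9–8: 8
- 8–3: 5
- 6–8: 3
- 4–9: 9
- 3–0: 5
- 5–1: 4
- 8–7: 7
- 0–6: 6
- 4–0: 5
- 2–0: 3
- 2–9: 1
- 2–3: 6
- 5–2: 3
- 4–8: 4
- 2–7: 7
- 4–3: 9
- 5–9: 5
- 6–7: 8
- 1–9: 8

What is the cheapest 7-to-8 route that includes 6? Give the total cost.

Shortest 7→6: 7–6 = 8
Shortest 6→8: 6–8 = 3
Total via 6: 8 + 3 = 11.

11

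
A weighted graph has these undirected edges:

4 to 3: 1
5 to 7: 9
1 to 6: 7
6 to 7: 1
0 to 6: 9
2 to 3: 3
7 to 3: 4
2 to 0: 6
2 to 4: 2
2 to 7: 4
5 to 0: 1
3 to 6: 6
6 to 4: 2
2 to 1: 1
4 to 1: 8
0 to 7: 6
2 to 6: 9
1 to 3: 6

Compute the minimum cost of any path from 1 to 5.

8

Settle nodes by increasing distance from 1:
1: 0
2: 1  (via 1)
4: 3  (via 2)
3: 4  (via 2)
6: 5  (via 4)
7: 5  (via 2)
0: 7  (via 2)
5: 8  (via 0)
Shortest route: 1–2–0–5 = 8.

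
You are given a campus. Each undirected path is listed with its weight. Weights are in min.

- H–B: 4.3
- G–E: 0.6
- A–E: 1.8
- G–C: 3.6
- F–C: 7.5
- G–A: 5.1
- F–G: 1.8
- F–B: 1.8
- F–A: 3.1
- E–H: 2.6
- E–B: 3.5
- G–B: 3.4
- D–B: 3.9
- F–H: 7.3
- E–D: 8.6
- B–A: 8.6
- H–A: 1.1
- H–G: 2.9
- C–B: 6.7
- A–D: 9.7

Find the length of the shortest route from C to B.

6.7 min

Compare a few routes:
C–G–E–B: 3.6+0.6+3.5 = 7.7
C–G–F–B: 3.6+1.8+1.8 = 7.2
C–B: 6.7 = 6.7
C–G–B: 3.6+3.4 = 7
Cheapest is C–B at 6.7 min.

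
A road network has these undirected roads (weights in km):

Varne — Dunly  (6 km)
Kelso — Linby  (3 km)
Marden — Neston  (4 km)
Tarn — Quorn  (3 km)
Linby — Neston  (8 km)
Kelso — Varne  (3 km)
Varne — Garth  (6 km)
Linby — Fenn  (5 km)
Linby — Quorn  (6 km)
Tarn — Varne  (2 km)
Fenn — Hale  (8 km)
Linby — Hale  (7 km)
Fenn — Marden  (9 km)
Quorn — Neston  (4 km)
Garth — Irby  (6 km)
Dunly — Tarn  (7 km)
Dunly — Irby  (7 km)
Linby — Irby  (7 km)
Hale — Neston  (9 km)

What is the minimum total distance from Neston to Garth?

Compare a few routes:
Neston - Linby - Irby - Garth: 8+7+6 = 21
Neston - Quorn - Tarn - Varne - Garth: 4+3+2+6 = 15
Neston - Quorn - Linby - Kelso - Varne - Garth: 4+6+3+3+6 = 22
Neston - Linby - Kelso - Varne - Garth: 8+3+3+6 = 20
The minimum is 15 km via Neston - Quorn - Tarn - Varne - Garth.

15 km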